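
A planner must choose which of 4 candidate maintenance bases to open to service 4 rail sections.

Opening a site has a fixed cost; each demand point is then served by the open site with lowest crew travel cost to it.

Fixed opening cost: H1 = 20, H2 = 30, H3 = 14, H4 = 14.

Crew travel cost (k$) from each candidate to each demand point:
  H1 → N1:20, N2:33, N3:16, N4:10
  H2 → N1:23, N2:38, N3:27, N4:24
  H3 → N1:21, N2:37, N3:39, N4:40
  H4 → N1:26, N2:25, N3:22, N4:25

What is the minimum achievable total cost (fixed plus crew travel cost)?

Open {H1}: assign each demand point to its cheapest open site.
  N1→H1 20, N2→H1 33, N3→H1 16, N4→H1 10
  crew travel cost 79, fixed 20 → total 99.
Compare {H1, H4}: crew travel cost 71 + fixed 34 = 105.
Compare {H4}: crew travel cost 98 + fixed 14 = 112.
Compare {H1, H3}: crew travel cost 79 + fixed 34 = 113.
All other subsets cost ≥ 105. Minimum total cost: 99.

99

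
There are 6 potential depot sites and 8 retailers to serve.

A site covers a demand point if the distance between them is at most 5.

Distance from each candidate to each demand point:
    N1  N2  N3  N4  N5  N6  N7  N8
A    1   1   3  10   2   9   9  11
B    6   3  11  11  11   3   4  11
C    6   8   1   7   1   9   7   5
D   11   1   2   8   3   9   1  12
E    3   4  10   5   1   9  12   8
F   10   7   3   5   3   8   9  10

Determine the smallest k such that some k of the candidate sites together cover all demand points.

3

Coverage sets (demand points within 5 of each site):
  A: {N1, N2, N3, N5}
  B: {N2, N6, N7}
  C: {N3, N5, N8}
  D: {N2, N3, N5, N7}
  E: {N1, N2, N4, N5}
  F: {N3, N4, N5}
No 2 sites suffice: every size-2 union leaves at least one demand point uncovered.
But {B, C, E} covers everything, so the minimum is 3.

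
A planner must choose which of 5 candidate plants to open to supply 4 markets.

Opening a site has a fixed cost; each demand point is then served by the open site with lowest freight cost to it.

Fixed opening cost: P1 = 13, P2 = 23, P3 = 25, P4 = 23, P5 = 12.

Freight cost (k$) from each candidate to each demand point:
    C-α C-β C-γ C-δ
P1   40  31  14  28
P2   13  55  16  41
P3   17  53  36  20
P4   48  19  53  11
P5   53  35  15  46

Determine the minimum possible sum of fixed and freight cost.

Open {P2, P4}: assign each demand point to its cheapest open site.
  C-α→P2 13, C-β→P4 19, C-γ→P2 16, C-δ→P4 11
  freight cost 59, fixed 46 → total 105.
Compare {P1, P2, P4}: freight cost 57 + fixed 59 = 116.
Compare {P2, P4, P5}: freight cost 58 + fixed 58 = 116.
Compare {P1, P3}: freight cost 82 + fixed 38 = 120.
All other subsets cost ≥ 116. Minimum total cost: 105.

105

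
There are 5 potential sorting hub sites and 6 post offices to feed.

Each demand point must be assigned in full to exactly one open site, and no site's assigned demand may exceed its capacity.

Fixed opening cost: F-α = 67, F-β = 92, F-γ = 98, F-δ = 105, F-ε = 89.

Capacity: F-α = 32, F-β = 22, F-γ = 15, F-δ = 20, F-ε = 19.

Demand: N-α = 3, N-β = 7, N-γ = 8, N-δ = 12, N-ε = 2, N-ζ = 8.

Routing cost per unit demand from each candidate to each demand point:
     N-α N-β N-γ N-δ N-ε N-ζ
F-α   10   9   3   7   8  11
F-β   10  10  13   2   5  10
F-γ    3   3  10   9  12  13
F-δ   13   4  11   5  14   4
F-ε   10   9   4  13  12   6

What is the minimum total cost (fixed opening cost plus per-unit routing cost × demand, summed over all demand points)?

Open {F-α, F-δ}; cheapest assignment that respects the capacities:
  F-α (cap 32, load 25): N-α, N-γ, N-δ, N-ε — cost 3×10 + 8×3 + 12×7 + 2×8 = 154
  F-δ (cap 20, load 15): N-β, N-ζ — cost 7×4 + 8×4 = 60
  Shipping 214, fixed 172 → total 386.
  Any other capacity-feasible assignment to {F-α, F-δ} ships for at least 214.
Compare {F-α, F-β}: its best feasible assignment gives total 390.
Compare {F-β, F-ε}: its best feasible assignment gives total 395.
Every other set of open sites that can feasibly serve all demand totals ≥ 390 even under its best assignment. Minimum: 386.

386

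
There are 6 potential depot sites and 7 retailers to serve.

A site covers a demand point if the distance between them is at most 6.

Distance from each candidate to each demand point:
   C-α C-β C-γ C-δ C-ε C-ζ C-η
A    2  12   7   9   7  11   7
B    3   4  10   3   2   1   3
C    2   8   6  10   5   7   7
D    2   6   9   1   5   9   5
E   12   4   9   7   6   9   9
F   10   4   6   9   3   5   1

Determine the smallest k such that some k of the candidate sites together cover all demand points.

Coverage sets (demand points within 6 of each site):
  A: {C-α}
  B: {C-α, C-β, C-δ, C-ε, C-ζ, C-η}
  C: {C-α, C-γ, C-ε}
  D: {C-α, C-β, C-δ, C-ε, C-η}
  E: {C-β, C-ε}
  F: {C-β, C-γ, C-ε, C-ζ, C-η}
No single site covers all 7 demand points.
But {B, C} covers everything, so the minimum is 2.

2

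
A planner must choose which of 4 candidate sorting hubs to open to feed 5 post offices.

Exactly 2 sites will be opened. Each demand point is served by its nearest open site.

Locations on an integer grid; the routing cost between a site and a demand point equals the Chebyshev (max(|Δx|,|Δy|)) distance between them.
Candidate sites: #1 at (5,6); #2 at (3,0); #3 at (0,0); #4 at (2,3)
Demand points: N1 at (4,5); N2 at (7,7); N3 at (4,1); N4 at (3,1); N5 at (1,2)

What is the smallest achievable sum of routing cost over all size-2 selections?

7

Open {#1, #2}.
  N1→#1 1, N2→#1 2, N3→#2 1, N4→#2 1, N5→#2 2  ⇒ total 7.
Compare {#1, #4}: total 8.
Compare {#2, #4}: total 10.
No size-2 selection does better; minimum is 7.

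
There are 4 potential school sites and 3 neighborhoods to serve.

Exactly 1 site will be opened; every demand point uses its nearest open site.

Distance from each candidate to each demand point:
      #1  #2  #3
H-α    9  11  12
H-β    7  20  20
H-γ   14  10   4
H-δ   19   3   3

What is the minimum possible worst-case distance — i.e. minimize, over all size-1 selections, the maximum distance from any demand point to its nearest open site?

Open {H-α}.
  Farthest demand point is #3 at distance 12 (to H-α); all others are ≤ 12.
With {H-γ} the worst case is 14.
With {H-δ} the worst case is 19.
No size-1 selection achieves below 12.

12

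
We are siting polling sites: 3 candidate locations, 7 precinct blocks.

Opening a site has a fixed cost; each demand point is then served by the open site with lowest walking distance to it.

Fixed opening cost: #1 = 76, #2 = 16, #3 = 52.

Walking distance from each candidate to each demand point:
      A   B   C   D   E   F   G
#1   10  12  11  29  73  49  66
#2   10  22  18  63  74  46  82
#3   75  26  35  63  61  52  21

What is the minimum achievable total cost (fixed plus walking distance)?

309

Open {#2, #3}: assign each demand point to its cheapest open site.
  A→#2 10, B→#2 22, C→#2 18, D→#2 63, E→#3 61, F→#2 46, G→#3 21
  walking distance 241, fixed 68 → total 309.
Compare {#1, #3}: walking distance 193 + fixed 128 = 321.
Compare {#1}: walking distance 250 + fixed 76 = 326.
Compare {#2}: walking distance 315 + fixed 16 = 331.
All other subsets cost ≥ 321. Minimum total cost: 309.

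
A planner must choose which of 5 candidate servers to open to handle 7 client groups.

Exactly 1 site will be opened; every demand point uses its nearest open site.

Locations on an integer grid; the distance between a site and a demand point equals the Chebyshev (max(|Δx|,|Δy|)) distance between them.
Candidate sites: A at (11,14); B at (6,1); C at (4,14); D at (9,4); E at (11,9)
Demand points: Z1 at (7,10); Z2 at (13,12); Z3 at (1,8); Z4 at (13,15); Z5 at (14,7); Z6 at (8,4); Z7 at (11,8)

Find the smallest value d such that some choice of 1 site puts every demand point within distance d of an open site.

10

Open {A}.
  Farthest demand point is Z3 at distance 10 (to A); all others are ≤ 10.
With {C} the worst case is 10.
With {E} the worst case is 10.
No size-1 selection achieves below 10.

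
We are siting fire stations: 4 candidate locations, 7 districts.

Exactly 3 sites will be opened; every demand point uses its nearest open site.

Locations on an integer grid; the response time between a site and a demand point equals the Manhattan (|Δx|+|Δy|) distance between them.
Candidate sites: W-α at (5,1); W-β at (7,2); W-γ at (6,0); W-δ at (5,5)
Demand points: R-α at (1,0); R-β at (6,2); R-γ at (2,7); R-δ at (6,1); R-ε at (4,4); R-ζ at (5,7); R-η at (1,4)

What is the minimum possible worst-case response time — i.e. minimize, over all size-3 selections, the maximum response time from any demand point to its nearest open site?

Open {W-α, W-β, W-δ}.
  Farthest demand point is R-α at response time 5 (to W-α); all others are ≤ 5.
With {W-α, W-γ, W-δ} the worst case is 5.
With {W-β, W-γ, W-δ} the worst case is 5.
No size-3 selection achieves below 5.

5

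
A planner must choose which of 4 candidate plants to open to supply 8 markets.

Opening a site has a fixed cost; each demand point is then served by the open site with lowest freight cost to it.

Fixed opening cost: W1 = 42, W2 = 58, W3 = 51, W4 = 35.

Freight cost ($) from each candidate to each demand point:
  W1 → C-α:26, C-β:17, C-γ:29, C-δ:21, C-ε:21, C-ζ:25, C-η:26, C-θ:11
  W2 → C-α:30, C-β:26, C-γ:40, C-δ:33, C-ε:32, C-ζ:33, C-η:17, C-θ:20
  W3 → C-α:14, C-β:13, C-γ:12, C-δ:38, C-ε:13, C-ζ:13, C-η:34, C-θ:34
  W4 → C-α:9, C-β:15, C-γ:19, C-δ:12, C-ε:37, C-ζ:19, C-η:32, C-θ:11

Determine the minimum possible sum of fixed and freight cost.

189

Open {W4}: assign each demand point to its cheapest open site.
  C-α→W4 9, C-β→W4 15, C-γ→W4 19, C-δ→W4 12, C-ε→W4 37, C-ζ→W4 19, C-η→W4 32, C-θ→W4 11
  freight cost 154, fixed 35 → total 189.
Compare {W3, W4}: freight cost 115 + fixed 86 = 201.
Compare {W1, W4}: freight cost 132 + fixed 77 = 209.
Compare {W1, W3}: freight cost 123 + fixed 93 = 216.
All other subsets cost ≥ 201. Minimum total cost: 189.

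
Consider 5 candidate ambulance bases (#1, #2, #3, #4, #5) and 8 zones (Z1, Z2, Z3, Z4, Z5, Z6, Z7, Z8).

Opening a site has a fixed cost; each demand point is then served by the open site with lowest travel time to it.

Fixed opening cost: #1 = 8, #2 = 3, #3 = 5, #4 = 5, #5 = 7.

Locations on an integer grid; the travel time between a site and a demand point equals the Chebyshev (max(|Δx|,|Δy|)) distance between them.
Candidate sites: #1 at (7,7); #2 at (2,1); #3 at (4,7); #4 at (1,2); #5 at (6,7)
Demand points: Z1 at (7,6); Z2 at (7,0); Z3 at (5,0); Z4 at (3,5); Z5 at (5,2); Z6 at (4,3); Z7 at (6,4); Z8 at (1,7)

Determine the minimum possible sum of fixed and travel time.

Open {#2, #3}: assign each demand point to its cheapest open site.
  Z1→#3 3, Z2→#2 5, Z3→#2 3, Z4→#3 2, Z5→#2 3, Z6→#2 2, Z7→#3 3, Z8→#3 3
  travel time 24, fixed 8 → total 32.
Compare {#2}: travel time 32 + fixed 3 = 35.
Compare {#2, #5}: travel time 25 + fixed 10 = 35.
Compare {#2, #3, #4}: travel time 24 + fixed 13 = 37.
All other subsets cost ≥ 35. Minimum total cost: 32.

32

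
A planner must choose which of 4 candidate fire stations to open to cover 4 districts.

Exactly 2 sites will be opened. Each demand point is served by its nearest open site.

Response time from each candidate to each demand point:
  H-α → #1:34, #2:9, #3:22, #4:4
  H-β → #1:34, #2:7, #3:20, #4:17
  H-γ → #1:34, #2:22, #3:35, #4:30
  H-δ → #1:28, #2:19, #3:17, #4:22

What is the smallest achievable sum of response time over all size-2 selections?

58

Open {H-α, H-δ}.
  #1→H-δ 28, #2→H-α 9, #3→H-δ 17, #4→H-α 4  ⇒ total 58.
Compare {H-α, H-β}: total 65.
Compare {H-α, H-γ}: total 69.
No size-2 selection does better; minimum is 58.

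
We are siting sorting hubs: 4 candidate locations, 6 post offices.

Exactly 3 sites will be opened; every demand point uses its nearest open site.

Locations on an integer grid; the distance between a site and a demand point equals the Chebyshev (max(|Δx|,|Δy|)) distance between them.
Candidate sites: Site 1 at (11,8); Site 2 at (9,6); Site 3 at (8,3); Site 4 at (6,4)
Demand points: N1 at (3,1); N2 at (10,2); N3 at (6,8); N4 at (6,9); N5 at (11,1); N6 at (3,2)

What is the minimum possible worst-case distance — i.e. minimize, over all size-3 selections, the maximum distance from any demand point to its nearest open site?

Open {Site 2, Site 3, Site 4}.
  Farthest demand point is N1 at distance 3 (to Site 4); all others are ≤ 3.
With {Site 1, Site 2, Site 3} the worst case is 5.
With {Site 1, Site 2, Site 4} the worst case is 5.
No size-3 selection achieves below 3.

3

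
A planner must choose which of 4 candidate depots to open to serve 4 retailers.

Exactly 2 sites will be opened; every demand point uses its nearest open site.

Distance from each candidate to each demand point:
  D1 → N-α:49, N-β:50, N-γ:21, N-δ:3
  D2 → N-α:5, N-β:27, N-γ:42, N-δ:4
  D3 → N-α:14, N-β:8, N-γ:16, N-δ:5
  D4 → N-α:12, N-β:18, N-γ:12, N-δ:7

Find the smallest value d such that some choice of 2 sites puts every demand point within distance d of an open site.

Open {D3, D4}.
  Farthest demand point is N-α at distance 12 (to D4); all others are ≤ 12.
With {D1, D3} the worst case is 16.
With {D2, D3} the worst case is 16.
No size-2 selection achieves below 12.

12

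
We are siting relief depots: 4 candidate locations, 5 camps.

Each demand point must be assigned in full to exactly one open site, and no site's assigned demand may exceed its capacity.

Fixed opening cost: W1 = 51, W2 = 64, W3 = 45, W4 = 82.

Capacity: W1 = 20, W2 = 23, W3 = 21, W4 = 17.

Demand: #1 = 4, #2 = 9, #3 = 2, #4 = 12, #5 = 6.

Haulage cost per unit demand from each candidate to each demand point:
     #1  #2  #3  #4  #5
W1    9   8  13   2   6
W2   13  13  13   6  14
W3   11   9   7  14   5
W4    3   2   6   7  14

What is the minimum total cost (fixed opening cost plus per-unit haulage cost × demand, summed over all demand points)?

235

Open {W1, W4}; cheapest assignment that respects the capacities:
  W1 (cap 20, load 18): #4, #5 — cost 12×2 + 6×6 = 60
  W4 (cap 17, load 15): #1, #2, #3 — cost 4×3 + 9×2 + 2×6 = 42
  Shipping 102, fixed 133 → total 235.
  Any other capacity-feasible assignment to {W1, W4} ships for at least 102.
Compare {W1, W3, W4}: its best feasible assignment gives total 274.
Compare {W1, W3}: its best feasible assignment gives total 281.
Every other set of open sites that can feasibly serve all demand totals ≥ 274 even under its best assignment. Minimum: 235.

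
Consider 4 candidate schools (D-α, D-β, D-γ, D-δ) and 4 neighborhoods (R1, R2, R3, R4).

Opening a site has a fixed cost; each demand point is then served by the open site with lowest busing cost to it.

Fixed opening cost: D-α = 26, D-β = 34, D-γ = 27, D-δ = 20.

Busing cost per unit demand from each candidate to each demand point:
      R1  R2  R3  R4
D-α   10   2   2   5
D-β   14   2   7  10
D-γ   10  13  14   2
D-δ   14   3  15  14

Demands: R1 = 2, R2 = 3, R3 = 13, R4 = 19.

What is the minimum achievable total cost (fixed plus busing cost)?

Open {D-α, D-γ}: assign each demand point to its cheapest open site.
  R1→D-α 2×10=20, R2→D-α 3×2=6, R3→D-α 13×2=26, R4→D-γ 19×2=38
  busing cost 90, fixed 53 → total 143.
Compare {D-α, D-γ, D-δ}: busing cost 90 + fixed 73 = 163.
Compare {D-α}: busing cost 147 + fixed 26 = 173.
Compare {D-α, D-β, D-γ}: busing cost 90 + fixed 87 = 177.
All other subsets cost ≥ 163. Minimum total cost: 143.

143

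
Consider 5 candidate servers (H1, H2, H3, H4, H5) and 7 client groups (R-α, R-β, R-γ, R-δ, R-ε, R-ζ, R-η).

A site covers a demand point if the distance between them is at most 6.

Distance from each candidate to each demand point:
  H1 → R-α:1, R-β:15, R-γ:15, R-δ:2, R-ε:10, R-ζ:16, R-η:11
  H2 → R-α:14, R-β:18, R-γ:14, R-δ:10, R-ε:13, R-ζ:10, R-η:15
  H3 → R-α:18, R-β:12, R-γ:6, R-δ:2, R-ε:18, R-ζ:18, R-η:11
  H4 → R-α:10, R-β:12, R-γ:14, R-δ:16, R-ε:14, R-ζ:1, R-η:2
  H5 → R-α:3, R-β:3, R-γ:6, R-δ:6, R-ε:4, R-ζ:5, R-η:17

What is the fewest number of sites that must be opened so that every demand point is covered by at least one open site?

2

Coverage sets (demand points within 6 of each site):
  H1: {R-α, R-δ}
  H2: {}
  H3: {R-γ, R-δ}
  H4: {R-ζ, R-η}
  H5: {R-α, R-β, R-γ, R-δ, R-ε, R-ζ}
No single site covers all 7 demand points.
But {H4, H5} covers everything, so the minimum is 2.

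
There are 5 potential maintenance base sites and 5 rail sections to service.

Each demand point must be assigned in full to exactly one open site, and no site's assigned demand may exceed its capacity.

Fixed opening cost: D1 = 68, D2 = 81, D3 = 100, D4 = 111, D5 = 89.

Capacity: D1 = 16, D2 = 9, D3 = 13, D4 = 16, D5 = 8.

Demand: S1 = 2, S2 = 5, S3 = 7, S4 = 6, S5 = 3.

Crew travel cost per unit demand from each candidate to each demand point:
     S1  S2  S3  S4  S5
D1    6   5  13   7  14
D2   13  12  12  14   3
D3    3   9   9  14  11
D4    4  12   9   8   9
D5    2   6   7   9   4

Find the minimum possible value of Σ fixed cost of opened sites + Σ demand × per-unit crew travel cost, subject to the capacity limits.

327

Open {D1, D5}; cheapest assignment that respects the capacities:
  D1 (cap 16, load 16): S1, S2, S4, S5 — cost 2×6 + 5×5 + 6×7 + 3×14 = 121
  D5 (cap 8, load 7): S3 — cost 7×7 = 49
  Shipping 170, fixed 157 → total 327.
  Any other capacity-feasible assignment to {D1, D5} ships for at least 170.
Compare {D1, D3}: its best feasible assignment gives total 337.
Compare {D1, D4}: its best feasible assignment gives total 344.
Every other set of open sites that can feasibly serve all demand totals ≥ 337 even under its best assignment. Minimum: 327.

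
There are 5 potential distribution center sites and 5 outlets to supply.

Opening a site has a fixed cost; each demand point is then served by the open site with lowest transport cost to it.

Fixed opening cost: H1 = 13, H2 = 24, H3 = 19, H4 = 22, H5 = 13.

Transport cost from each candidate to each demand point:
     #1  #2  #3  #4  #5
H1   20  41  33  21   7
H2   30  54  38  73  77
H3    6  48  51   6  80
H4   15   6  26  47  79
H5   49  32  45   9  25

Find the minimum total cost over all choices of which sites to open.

Open {H1, H3, H4}: assign each demand point to its cheapest open site.
  #1→H3 6, #2→H4 6, #3→H4 26, #4→H3 6, #5→H1 7
  transport cost 51, fixed 54 → total 105.
Compare {H1, H4}: transport cost 75 + fixed 35 = 110.
Compare {H1, H4, H5}: transport cost 63 + fixed 48 = 111.
Compare {H4, H5}: transport cost 81 + fixed 35 = 116.
All other subsets cost ≥ 110. Minimum total cost: 105.

105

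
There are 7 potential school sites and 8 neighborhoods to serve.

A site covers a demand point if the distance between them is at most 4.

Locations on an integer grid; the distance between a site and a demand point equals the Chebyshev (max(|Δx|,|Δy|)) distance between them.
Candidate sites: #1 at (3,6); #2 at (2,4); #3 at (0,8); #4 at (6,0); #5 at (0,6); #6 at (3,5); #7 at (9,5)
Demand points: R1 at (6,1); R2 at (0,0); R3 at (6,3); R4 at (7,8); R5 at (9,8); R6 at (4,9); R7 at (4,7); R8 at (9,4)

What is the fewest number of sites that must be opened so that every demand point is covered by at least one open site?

3

Coverage sets (demand points within 4 of each site):
  #1: {R3, R4, R6, R7}
  #2: {R1, R2, R3, R7}
  #3: {R6, R7}
  #4: {R1, R3, R8}
  #5: {R6, R7}
  #6: {R1, R3, R4, R6, R7}
  #7: {R1, R3, R4, R5, R8}
No 2 sites suffice: every size-2 union leaves at least one demand point uncovered.
But {#1, #2, #7} covers everything, so the minimum is 3.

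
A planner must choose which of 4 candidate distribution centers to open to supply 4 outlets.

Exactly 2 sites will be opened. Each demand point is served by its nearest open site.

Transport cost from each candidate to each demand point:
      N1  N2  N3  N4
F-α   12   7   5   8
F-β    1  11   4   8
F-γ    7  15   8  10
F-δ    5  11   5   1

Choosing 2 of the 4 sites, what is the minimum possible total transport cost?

Open {F-β, F-δ}.
  N1→F-β 1, N2→F-β 11, N3→F-β 4, N4→F-δ 1  ⇒ total 17.
Compare {F-α, F-δ}: total 18.
Compare {F-α, F-β}: total 20.
No size-2 selection does better; minimum is 17.

17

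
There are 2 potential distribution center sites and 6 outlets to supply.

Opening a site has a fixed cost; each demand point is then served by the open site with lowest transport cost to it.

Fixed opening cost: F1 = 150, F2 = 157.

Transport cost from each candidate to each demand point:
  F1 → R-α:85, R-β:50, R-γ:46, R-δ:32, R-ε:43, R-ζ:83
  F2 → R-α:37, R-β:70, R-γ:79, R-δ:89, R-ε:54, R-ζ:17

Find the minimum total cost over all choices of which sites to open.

Open {F1}: assign each demand point to its cheapest open site.
  R-α→F1 85, R-β→F1 50, R-γ→F1 46, R-δ→F1 32, R-ε→F1 43, R-ζ→F1 83
  transport cost 339, fixed 150 → total 489.
Compare {F2}: transport cost 346 + fixed 157 = 503.
Compare {F1, F2}: transport cost 225 + fixed 307 = 532.

489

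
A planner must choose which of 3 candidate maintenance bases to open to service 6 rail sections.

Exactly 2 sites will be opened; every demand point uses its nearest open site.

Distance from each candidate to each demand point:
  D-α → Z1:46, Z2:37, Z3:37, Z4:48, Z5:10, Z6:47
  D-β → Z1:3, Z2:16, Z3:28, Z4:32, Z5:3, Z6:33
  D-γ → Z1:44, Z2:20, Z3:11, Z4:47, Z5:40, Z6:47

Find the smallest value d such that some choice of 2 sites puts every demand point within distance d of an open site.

Open {D-α, D-β}.
  Farthest demand point is Z6 at distance 33 (to D-β); all others are ≤ 33.
With {D-β, D-γ} the worst case is 33.
With {D-α, D-γ} the worst case is 47.
No size-2 selection achieves below 33.

33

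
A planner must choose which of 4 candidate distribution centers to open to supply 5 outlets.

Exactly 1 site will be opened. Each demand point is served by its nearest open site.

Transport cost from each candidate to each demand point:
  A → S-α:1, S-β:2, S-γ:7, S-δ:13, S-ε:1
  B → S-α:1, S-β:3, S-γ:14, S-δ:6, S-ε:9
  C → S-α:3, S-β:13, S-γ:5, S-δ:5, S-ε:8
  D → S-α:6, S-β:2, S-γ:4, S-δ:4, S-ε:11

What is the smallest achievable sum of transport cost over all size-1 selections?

24

Open {A}.
  S-α→A 1, S-β→A 2, S-γ→A 7, S-δ→A 13, S-ε→A 1  ⇒ total 24.
Compare {D}: total 27.
Compare {B}: total 33.
No size-1 selection does better; minimum is 24.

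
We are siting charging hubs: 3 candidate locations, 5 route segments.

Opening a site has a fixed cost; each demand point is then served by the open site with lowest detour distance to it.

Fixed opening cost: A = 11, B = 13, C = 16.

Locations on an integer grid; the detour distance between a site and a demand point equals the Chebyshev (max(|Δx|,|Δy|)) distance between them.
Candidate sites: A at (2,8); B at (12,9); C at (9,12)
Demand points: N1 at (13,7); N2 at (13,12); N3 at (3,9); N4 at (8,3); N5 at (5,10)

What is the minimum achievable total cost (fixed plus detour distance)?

39

Open {A, B}: assign each demand point to its cheapest open site.
  N1→B 2, N2→B 3, N3→A 1, N4→A 6, N5→A 3
  detour distance 15, fixed 24 → total 39.
Compare {B}: detour distance 27 + fixed 13 = 40.
Compare {A}: detour distance 32 + fixed 11 = 43.
Compare {C}: detour distance 28 + fixed 16 = 44.
All other subsets cost ≥ 40. Minimum total cost: 39.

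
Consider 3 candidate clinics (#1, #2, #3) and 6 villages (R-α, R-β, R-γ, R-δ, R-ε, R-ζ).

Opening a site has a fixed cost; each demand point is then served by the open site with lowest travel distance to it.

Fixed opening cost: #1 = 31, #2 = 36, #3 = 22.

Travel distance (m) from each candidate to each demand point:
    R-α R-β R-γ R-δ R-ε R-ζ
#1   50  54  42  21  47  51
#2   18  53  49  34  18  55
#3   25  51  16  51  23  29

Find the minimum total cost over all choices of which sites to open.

Open {#3}: assign each demand point to its cheapest open site.
  R-α→#3 25, R-β→#3 51, R-γ→#3 16, R-δ→#3 51, R-ε→#3 23, R-ζ→#3 29
  travel distance 195, fixed 22 → total 217.
Compare {#1, #3}: travel distance 165 + fixed 53 = 218.
Compare {#2, #3}: travel distance 166 + fixed 58 = 224.
Compare {#1, #2, #3}: travel distance 153 + fixed 89 = 242.
All other subsets cost ≥ 218. Minimum total cost: 217.

217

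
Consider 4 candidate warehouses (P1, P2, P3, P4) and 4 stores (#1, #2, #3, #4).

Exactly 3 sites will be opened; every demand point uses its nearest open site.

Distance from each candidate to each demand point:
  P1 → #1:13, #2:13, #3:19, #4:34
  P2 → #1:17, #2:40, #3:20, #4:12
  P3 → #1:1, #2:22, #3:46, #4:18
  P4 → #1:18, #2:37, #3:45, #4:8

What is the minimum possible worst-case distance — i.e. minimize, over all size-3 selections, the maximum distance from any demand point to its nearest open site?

Open {P1, P2, P3}.
  Farthest demand point is #3 at distance 19 (to P1); all others are ≤ 19.
With {P1, P2, P4} the worst case is 19.
With {P1, P3, P4} the worst case is 19.
No size-3 selection achieves below 19.

19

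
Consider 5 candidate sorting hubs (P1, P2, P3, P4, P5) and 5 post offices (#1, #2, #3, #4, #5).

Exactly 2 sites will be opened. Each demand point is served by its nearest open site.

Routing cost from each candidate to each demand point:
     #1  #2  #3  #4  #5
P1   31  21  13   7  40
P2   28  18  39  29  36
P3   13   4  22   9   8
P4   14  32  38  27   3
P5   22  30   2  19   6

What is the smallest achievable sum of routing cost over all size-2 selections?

Open {P3, P5}.
  #1→P3 13, #2→P3 4, #3→P5 2, #4→P3 9, #5→P5 6  ⇒ total 34.
Compare {P1, P3}: total 45.
Compare {P3, P4}: total 51.
No size-2 selection does better; minimum is 34.

34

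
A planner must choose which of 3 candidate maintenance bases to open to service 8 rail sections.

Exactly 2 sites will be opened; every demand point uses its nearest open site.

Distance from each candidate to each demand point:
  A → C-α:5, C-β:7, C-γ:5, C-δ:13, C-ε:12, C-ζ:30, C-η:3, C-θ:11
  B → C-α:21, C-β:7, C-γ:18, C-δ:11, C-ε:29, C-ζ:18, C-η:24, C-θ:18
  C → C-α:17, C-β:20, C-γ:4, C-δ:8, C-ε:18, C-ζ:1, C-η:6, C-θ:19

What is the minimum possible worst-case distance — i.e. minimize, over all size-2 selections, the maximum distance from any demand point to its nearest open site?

Open {A, C}.
  Farthest demand point is C-ε at distance 12 (to A); all others are ≤ 12.
With {A, B} the worst case is 18.
With {B, C} the worst case is 18.
No size-2 selection achieves below 12.

12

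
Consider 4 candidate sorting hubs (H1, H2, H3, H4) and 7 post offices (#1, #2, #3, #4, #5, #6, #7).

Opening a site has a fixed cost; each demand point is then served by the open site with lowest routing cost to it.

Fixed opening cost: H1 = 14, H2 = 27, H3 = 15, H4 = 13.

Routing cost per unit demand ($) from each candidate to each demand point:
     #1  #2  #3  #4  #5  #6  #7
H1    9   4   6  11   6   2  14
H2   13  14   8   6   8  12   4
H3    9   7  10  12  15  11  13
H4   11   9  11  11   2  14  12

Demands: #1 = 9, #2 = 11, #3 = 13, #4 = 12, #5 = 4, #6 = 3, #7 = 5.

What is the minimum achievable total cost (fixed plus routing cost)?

363

Open {H1, H2, H4}: assign each demand point to its cheapest open site.
  #1→H1 9×9=81, #2→H1 11×4=44, #3→H1 13×6=78, #4→H2 12×6=72, #5→H4 4×2=8, #6→H1 3×2=6, #7→H2 5×4=20
  routing cost 309, fixed 54 → total 363.
Compare {H1, H2}: routing cost 325 + fixed 41 = 366.
Compare {H1, H2, H3, H4}: routing cost 309 + fixed 69 = 378.
Compare {H1, H2, H3}: routing cost 325 + fixed 56 = 381.
All other subsets cost ≥ 366. Minimum total cost: 363.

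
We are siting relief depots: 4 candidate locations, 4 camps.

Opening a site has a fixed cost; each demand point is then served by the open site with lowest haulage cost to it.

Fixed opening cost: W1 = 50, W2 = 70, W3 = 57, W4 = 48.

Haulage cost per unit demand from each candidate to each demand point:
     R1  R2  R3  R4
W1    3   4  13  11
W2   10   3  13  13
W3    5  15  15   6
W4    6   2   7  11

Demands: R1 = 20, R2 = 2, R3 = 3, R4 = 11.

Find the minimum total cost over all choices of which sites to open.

Open {W1}: assign each demand point to its cheapest open site.
  R1→W1 20×3=60, R2→W1 2×4=8, R3→W1 3×13=39, R4→W1 11×11=121
  haulage cost 228, fixed 50 → total 278.
Compare {W1, W3}: haulage cost 173 + fixed 107 = 280.
Compare {W3, W4}: haulage cost 191 + fixed 105 = 296.
Compare {W3}: haulage cost 241 + fixed 57 = 298.
All other subsets cost ≥ 280. Minimum total cost: 278.

278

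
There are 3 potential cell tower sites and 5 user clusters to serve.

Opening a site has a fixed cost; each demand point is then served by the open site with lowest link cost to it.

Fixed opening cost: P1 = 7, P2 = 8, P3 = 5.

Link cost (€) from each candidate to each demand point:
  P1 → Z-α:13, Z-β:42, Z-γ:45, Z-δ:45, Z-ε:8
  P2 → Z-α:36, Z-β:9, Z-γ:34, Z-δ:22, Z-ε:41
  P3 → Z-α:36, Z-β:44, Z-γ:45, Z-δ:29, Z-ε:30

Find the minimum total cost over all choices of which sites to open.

101

Open {P1, P2}: assign each demand point to its cheapest open site.
  Z-α→P1 13, Z-β→P2 9, Z-γ→P2 34, Z-δ→P2 22, Z-ε→P1 8
  link cost 86, fixed 15 → total 101.
Compare {P1, P2, P3}: link cost 86 + fixed 20 = 106.
Compare {P2, P3}: link cost 131 + fixed 13 = 144.
Compare {P1, P3}: link cost 137 + fixed 12 = 149.
All other subsets cost ≥ 106. Minimum total cost: 101.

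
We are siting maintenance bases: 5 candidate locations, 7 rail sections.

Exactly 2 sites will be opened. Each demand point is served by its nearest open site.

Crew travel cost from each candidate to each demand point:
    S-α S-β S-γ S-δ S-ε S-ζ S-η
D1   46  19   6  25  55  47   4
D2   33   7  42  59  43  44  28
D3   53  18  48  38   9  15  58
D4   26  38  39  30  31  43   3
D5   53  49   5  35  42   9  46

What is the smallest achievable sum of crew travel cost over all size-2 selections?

123

Open {D1, D3}.
  S-α→D1 46, S-β→D3 18, S-γ→D1 6, S-δ→D1 25, S-ε→D3 9, S-ζ→D3 15, S-η→D1 4  ⇒ total 123.
Compare {D3, D4}: total 140.
Compare {D4, D5}: total 142.
No size-2 selection does better; minimum is 123.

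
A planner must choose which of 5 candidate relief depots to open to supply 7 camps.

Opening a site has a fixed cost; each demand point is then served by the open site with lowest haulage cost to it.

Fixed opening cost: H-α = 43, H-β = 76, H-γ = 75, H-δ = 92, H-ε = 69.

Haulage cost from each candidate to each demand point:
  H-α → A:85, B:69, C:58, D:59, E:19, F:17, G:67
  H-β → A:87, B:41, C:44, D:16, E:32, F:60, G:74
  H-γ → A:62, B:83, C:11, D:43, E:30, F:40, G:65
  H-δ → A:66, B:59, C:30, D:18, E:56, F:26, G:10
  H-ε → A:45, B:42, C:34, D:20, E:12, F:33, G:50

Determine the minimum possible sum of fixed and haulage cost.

Open {H-ε}: assign each demand point to its cheapest open site.
  A→H-ε 45, B→H-ε 42, C→H-ε 34, D→H-ε 20, E→H-ε 12, F→H-ε 33, G→H-ε 50
  haulage cost 236, fixed 69 → total 305.
Compare {H-α, H-ε}: haulage cost 220 + fixed 112 = 332.
Compare {H-δ, H-ε}: haulage cost 183 + fixed 161 = 344.
Compare {H-α, H-δ}: haulage cost 219 + fixed 135 = 354.
All other subsets cost ≥ 332. Minimum total cost: 305.

305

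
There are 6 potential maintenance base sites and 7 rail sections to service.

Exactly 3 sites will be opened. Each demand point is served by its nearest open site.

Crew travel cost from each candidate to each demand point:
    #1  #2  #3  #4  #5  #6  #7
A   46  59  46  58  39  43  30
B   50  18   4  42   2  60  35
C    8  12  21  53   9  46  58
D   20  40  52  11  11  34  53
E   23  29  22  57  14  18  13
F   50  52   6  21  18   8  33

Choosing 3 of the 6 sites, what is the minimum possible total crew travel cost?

Open {C, E, F}.
  #1→C 8, #2→C 12, #3→F 6, #4→F 21, #5→C 9, #6→F 8, #7→E 13  ⇒ total 77.
Compare {B, D, E}: total 86.
Compare {C, D, F}: total 87.
No size-3 selection does better; minimum is 77.

77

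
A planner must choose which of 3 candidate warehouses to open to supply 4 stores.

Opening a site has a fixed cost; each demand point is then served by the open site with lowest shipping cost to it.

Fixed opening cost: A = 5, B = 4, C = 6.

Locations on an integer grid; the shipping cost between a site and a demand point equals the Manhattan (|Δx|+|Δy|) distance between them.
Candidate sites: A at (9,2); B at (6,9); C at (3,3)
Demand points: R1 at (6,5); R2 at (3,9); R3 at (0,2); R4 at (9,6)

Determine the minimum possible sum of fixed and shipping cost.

Open {B, C}: assign each demand point to its cheapest open site.
  R1→B 4, R2→B 3, R3→C 4, R4→B 6
  shipping cost 17, fixed 10 → total 27.
Compare {A, B}: shipping cost 20 + fixed 9 = 29.
Compare {B}: shipping cost 26 + fixed 4 = 30.
Compare {C}: shipping cost 24 + fixed 6 = 30.
All other subsets cost ≥ 29. Minimum total cost: 27.

27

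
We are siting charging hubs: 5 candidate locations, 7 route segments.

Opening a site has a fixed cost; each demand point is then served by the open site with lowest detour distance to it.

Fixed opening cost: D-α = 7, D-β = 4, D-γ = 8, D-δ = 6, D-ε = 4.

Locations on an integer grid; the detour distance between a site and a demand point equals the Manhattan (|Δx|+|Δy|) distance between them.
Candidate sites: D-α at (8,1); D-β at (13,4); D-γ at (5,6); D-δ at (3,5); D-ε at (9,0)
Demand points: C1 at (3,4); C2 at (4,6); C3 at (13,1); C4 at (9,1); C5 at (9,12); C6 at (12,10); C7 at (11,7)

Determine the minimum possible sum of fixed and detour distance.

45

Open {D-β, D-δ, D-ε}: assign each demand point to its cheapest open site.
  C1→D-δ 1, C2→D-δ 2, C3→D-β 3, C4→D-ε 1, C5→D-β 12, C6→D-β 7, C7→D-β 5
  detour distance 31, fixed 14 → total 45.
Compare {D-β, D-δ}: detour distance 37 + fixed 10 = 47.
Compare {D-β, D-γ, D-ε}: detour distance 31 + fixed 16 = 47.
Compare {D-α, D-β, D-δ}: detour distance 31 + fixed 17 = 48.
All other subsets cost ≥ 47. Minimum total cost: 45.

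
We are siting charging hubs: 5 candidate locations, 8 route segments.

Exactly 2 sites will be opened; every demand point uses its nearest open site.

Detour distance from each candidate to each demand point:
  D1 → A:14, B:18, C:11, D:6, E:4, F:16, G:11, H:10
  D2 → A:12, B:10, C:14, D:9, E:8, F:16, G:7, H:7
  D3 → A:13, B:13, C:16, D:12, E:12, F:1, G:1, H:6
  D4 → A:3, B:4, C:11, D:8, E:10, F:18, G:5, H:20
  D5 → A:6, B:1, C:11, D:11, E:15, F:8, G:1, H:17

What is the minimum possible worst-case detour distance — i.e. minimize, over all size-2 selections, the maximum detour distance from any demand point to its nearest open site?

11

Open {D1, D5}.
  Farthest demand point is C at detour distance 11 (to D1); all others are ≤ 11.
With {D2, D5} the worst case is 11.
With {D3, D4} the worst case is 11.
No size-2 selection achieves below 11.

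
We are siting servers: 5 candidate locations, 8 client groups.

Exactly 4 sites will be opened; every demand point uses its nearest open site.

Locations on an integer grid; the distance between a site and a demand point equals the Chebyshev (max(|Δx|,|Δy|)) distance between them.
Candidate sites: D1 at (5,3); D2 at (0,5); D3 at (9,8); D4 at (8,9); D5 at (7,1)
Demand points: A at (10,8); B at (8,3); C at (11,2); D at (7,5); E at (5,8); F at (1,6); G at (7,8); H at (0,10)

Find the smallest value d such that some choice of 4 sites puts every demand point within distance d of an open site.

Open {D1, D2, D3, D5}.
  Farthest demand point is H at distance 5 (to D2); all others are ≤ 5.
With {D1, D2, D4, D5} the worst case is 5.
With {D2, D3, D4, D5} the worst case is 5.
No size-4 selection achieves below 5.

5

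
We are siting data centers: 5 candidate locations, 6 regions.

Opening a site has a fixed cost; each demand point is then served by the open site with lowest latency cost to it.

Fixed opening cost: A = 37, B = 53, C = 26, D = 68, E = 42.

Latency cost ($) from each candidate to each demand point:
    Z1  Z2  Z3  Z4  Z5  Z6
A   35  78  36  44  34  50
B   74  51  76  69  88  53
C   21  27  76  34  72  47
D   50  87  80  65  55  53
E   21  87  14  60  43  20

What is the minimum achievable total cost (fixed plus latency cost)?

227

Open {C, E}: assign each demand point to its cheapest open site.
  Z1→C 21, Z2→C 27, Z3→E 14, Z4→C 34, Z5→E 43, Z6→E 20
  latency cost 159, fixed 68 → total 227.
Compare {A, C, E}: latency cost 150 + fixed 105 = 255.
Compare {A, C}: latency cost 199 + fixed 63 = 262.
Compare {B, C, E}: latency cost 159 + fixed 121 = 280.
All other subsets cost ≥ 255. Minimum total cost: 227.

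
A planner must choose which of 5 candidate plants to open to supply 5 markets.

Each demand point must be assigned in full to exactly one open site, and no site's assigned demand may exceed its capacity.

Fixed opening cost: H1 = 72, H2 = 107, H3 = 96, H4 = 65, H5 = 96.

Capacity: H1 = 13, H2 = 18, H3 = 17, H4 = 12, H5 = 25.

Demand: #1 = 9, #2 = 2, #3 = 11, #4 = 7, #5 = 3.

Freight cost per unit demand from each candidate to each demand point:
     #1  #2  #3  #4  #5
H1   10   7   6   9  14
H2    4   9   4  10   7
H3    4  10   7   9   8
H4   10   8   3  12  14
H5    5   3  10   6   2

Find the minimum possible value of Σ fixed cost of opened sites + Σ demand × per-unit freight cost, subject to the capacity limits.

293

Open {H4, H5}; cheapest assignment that respects the capacities:
  H4 (cap 12, load 11): #3 — cost 11×3 = 33
  H5 (cap 25, load 21): #1, #2, #4, #5 — cost 9×5 + 2×3 + 7×6 + 3×2 = 99
  Shipping 132, fixed 161 → total 293.
  Any other capacity-feasible assignment to {H4, H5} ships for at least 132.
Compare {H1, H5}: its best feasible assignment gives total 333.
Compare {H2, H5}: its best feasible assignment gives total 346.
Every other set of open sites that can feasibly serve all demand totals ≥ 333 even under its best assignment. Minimum: 293.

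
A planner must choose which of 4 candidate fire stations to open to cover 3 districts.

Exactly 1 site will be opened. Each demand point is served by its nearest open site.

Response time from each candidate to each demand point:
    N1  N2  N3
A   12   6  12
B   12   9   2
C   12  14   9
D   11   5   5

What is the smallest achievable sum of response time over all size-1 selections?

21

Open {D}.
  N1→D 11, N2→D 5, N3→D 5  ⇒ total 21.
Compare {B}: total 23.
Compare {A}: total 30.
No size-1 selection does better; minimum is 21.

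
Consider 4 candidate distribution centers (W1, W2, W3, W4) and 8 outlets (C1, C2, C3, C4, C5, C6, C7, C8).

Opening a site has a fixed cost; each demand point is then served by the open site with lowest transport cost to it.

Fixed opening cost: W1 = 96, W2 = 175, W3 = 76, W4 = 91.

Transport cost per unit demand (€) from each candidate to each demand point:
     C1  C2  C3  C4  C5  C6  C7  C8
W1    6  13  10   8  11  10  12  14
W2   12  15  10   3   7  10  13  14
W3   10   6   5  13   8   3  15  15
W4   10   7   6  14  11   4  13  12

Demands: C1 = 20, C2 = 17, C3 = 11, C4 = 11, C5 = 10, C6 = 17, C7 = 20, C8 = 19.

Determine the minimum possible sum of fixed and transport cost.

1174

Open {W1, W3}: assign each demand point to its cheapest open site.
  C1→W1 20×6=120, C2→W3 17×6=102, C3→W3 11×5=55, C4→W1 11×8=88, C5→W3 10×8=80, C6→W3 17×3=51, C7→W1 20×12=240, C8→W1 19×14=266
  transport cost 1002, fixed 172 → total 1174.
Compare {W1, W4}: transport cost 1039 + fixed 187 = 1226.
Compare {W1, W3, W4}: transport cost 964 + fixed 263 = 1227.
Compare {W1, W2, W3}: transport cost 937 + fixed 347 = 1284.
All other subsets cost ≥ 1226. Minimum total cost: 1174.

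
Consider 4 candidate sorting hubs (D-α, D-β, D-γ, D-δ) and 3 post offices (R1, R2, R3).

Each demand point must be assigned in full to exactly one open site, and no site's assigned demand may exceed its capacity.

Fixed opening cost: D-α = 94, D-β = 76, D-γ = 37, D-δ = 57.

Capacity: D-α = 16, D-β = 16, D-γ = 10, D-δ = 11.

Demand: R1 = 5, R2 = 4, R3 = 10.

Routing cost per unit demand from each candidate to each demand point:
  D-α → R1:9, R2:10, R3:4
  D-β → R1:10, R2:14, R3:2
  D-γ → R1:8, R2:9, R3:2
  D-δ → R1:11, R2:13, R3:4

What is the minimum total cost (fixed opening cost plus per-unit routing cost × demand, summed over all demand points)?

209

Open {D-β, D-γ}; cheapest assignment that respects the capacities:
  D-β (cap 16, load 10): R3 — cost 10×2 = 20
  D-γ (cap 10, load 9): R1, R2 — cost 5×8 + 4×9 = 76
  Shipping 96, fixed 113 → total 209.
  Any other capacity-feasible assignment to {D-β, D-γ} ships for at least 96.
Compare {D-γ, D-δ}: its best feasible assignment gives total 210.
Compare {D-α, D-γ}: its best feasible assignment gives total 236.
Every other set of open sites that can feasibly serve all demand totals ≥ 210 even under its best assignment. Minimum: 209.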